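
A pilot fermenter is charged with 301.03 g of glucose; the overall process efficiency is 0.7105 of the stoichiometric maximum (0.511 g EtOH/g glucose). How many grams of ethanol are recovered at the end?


Actual ethanol: m = 0.511 * 301.03 * 0.7105
m = 109.2936 g

109.2936 g


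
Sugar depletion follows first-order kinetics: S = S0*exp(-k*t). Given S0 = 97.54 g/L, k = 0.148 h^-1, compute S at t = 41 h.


S = S0 * exp(-k * t)
S = 97.54 * exp(-0.148 * 41)
S = 0.2259 g/L

0.2259 g/L


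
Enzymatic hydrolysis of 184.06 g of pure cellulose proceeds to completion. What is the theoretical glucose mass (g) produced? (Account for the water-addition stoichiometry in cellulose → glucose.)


glucose = cellulose * 180/162
= 184.06 * 180/162
= 204.5111 g

204.5111 g


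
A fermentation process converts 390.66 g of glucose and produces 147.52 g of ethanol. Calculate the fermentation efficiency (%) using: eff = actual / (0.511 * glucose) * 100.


Fermentation efficiency = (actual / (0.511 * glucose)) * 100
= (147.52 / (0.511 * 390.66)) * 100
= 73.8977%

73.8977%


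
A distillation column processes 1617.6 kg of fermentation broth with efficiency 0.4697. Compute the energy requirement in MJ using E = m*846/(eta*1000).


E = m * 846 / (eta * 1000)
= 1617.6 * 846 / (0.4697 * 1000)
= 2913.5397 MJ

2913.5397 MJ


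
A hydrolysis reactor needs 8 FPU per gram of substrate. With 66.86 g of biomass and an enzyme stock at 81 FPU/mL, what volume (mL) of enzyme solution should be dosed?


V = dosage * m_sub / activity
V = 8 * 66.86 / 81
V = 6.6035 mL

6.6035 mL


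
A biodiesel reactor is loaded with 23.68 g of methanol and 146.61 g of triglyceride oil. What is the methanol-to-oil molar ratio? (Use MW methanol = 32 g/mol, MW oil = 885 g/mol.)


Molar ratio = n_MeOH / n_oil = (MeOH/32) / (oil/885) = (MeOH * 885) / (32 * oil)
= (23.68 * 885) / (32 * 146.61)
= 4.4670

4.4670


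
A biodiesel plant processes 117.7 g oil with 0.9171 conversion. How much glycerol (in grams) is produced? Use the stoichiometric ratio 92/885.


glycerol = oil * conv * (92/885)
= 117.7 * 0.9171 * 92 / 885
= 11.2212 g

11.2212 g


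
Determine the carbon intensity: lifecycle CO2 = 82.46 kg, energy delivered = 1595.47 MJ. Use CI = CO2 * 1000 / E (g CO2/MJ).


CI = CO2 * 1000 / E
= 82.46 * 1000 / 1595.47
= 51.6838 g CO2/MJ

51.6838 g CO2/MJ


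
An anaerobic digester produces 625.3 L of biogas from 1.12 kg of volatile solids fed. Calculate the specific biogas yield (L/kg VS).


Y = V / VS
= 625.3 / 1.12
= 558.3036 L/kg VS

558.3036 L/kg VS


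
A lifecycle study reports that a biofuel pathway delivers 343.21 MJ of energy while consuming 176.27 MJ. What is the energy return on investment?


EROI = E_out / E_in
= 343.21 / 176.27
= 1.9471

1.9471


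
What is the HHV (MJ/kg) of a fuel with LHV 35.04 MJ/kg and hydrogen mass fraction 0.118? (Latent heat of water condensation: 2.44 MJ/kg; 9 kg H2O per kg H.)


HHV = LHV + H_frac * 9 * 2.44
= 35.04 + 0.118 * 9 * 2.44
= 37.6313 MJ/kg

37.6313 MJ/kg


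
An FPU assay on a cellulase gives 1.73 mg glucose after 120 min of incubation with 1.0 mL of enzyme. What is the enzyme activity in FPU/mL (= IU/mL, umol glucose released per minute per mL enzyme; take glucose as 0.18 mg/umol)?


Activity = glucose_mg / (0.18 mg/umol * V_mL * t_min)
= 1.73 / (0.18 * 1.0 * 120)
= 0.0801 FPU/mL

0.0801 FPU/mL


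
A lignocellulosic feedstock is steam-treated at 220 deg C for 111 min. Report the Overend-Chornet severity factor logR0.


logR0 = log10(t * exp((T - 100) / 14.75))
= log10(111 * exp((220 - 100) / 14.75))
= 5.5786

5.5786


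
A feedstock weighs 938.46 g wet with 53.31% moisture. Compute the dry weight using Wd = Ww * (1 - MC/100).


Wd = Ww * (1 - MC/100)
= 938.46 * (1 - 53.31/100)
= 438.1670 g

438.1670 g


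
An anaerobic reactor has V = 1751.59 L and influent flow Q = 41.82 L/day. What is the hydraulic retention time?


HRT = V / Q
= 1751.59 / 41.82
= 41.8840 days

41.8840 days


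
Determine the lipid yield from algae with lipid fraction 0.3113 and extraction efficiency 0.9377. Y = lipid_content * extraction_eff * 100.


Y = lipid_content * extraction_eff * 100
= 0.3113 * 0.9377 * 100
= 29.1906%

29.1906%


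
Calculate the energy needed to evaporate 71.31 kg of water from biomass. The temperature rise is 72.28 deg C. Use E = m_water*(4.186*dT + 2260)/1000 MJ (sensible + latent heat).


E = m_water * (4.186 * dT + 2260) / 1000
= 71.31 * (4.186 * 72.28 + 2260) / 1000
= 182.7364 MJ

182.7364 MJ


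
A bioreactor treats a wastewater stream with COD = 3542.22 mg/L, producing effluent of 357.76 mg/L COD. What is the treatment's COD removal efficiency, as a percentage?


eta = (COD_in - COD_out) / COD_in * 100
= (3542.22 - 357.76) / 3542.22 * 100
= 89.9001%

89.9001%


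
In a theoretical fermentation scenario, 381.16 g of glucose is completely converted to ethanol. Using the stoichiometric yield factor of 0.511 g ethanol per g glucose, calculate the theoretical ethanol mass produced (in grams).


Theoretical ethanol yield: m_EtOH = 0.511 * m_glucose
m_EtOH = 0.511 * 381.16 = 194.7728 g

194.7728 g


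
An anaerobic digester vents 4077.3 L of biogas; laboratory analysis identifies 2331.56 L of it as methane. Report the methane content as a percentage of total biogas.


CH4% = V_CH4 / V_total * 100
= 2331.56 / 4077.3 * 100
= 57.1839%

57.1839%


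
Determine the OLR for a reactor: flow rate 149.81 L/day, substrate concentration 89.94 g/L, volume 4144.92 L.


OLR = Q * S / V
= 149.81 * 89.94 / 4144.92
= 3.2507 g/L/day

3.2507 g/L/day


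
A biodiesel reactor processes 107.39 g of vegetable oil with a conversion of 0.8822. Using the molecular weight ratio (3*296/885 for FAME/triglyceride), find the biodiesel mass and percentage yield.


m_FAME = oil * conv * (3 * 296 / 885) = oil * conv * (888/885)
= 107.39 * 0.8822 * 888 / 885
= 95.0606 g
Y = m_FAME / oil * 100 = conv * (888/885) * 100
= 0.8822 * 888 / 885 * 100
= 88.52%

95.0606 g FAME; Y = 88.52%


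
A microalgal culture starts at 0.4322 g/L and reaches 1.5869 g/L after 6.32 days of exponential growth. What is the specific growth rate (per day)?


mu = ln(X2/X1) / dt
= ln(1.5869/0.4322) / 6.32
= 0.2058 per day

0.2058 per day


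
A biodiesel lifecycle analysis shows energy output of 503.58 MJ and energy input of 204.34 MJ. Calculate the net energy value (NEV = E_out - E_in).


NEV = E_out - E_in
= 503.58 - 204.34
= 299.2400 MJ

299.2400 MJ


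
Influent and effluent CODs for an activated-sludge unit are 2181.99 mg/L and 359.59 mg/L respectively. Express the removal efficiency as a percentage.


eta = (COD_in - COD_out) / COD_in * 100
= (2181.99 - 359.59) / 2181.99 * 100
= 83.5201%

83.5201%


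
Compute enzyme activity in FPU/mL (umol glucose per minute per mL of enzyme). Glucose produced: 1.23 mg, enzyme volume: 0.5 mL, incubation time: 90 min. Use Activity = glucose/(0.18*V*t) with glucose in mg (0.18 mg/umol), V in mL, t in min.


Activity = glucose_mg / (0.18 mg/umol * V_mL * t_min)
= 1.23 / (0.18 * 0.5 * 90)
= 0.1519 FPU/mL

0.1519 FPU/mL


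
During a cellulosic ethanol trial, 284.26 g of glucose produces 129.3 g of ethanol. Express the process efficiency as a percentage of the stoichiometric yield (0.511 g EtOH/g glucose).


Fermentation efficiency = (actual / (0.511 * glucose)) * 100
= (129.3 / (0.511 * 284.26)) * 100
= 89.0147%

89.0147%


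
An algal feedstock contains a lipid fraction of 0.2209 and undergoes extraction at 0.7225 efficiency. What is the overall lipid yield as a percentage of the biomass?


Y = lipid_content * extraction_eff * 100
= 0.2209 * 0.7225 * 100
= 15.9600%

15.9600%


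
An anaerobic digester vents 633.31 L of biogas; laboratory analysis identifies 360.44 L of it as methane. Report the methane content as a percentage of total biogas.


CH4% = V_CH4 / V_total * 100
= 360.44 / 633.31 * 100
= 56.9137%

56.9137%


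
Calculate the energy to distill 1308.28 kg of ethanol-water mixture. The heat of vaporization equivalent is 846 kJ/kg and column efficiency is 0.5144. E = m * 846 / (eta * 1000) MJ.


E = m * 846 / (eta * 1000)
= 1308.28 * 846 / (0.5144 * 1000)
= 2151.6425 MJ

2151.6425 MJ


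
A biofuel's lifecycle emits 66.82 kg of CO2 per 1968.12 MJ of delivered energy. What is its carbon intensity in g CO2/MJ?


CI = CO2 * 1000 / E
= 66.82 * 1000 / 1968.12
= 33.9512 g CO2/MJ

33.9512 g CO2/MJ


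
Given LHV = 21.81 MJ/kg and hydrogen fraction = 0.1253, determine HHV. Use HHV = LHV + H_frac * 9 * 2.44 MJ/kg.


HHV = LHV + H_frac * 9 * 2.44
= 21.81 + 0.1253 * 9 * 2.44
= 24.5616 MJ/kg

24.5616 MJ/kg


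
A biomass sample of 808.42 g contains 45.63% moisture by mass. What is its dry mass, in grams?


Wd = Ww * (1 - MC/100)
= 808.42 * (1 - 45.63/100)
= 439.5380 g

439.5380 g


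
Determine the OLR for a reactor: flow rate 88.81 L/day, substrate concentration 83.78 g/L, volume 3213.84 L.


OLR = Q * S / V
= 88.81 * 83.78 / 3213.84
= 2.3151 g/L/day

2.3151 g/L/day


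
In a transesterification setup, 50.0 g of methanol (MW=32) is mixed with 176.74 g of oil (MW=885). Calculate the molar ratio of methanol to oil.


Molar ratio = n_MeOH / n_oil = (MeOH/32) / (oil/885) = (MeOH * 885) / (32 * oil)
= (50.0 * 885) / (32 * 176.74)
= 7.8240

7.8240


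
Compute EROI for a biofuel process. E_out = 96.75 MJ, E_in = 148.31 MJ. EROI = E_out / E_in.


EROI = E_out / E_in
= 96.75 / 148.31
= 0.6523

0.6523


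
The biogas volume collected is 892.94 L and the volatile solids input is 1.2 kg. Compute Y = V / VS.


Y = V / VS
= 892.94 / 1.2
= 744.1167 L/kg VS

744.1167 L/kg VS


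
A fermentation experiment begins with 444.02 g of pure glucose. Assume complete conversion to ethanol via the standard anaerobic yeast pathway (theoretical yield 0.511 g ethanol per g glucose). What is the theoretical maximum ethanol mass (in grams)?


Theoretical ethanol yield: m_EtOH = 0.511 * m_glucose
m_EtOH = 0.511 * 444.02 = 226.8942 g

226.8942 g


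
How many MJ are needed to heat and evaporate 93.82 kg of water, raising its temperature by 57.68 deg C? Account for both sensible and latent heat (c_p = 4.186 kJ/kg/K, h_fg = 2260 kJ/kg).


E = m_water * (4.186 * dT + 2260) / 1000
= 93.82 * (4.186 * 57.68 + 2260) / 1000
= 234.6859 MJ

234.6859 MJ


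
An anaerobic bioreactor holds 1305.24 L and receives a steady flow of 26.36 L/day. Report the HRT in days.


HRT = V / Q
= 1305.24 / 26.36
= 49.5159 days

49.5159 days


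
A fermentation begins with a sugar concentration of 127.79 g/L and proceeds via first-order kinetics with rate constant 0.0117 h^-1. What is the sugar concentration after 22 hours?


S = S0 * exp(-k * t)
S = 127.79 * exp(-0.0117 * 22)
S = 98.7892 g/L

98.7892 g/L


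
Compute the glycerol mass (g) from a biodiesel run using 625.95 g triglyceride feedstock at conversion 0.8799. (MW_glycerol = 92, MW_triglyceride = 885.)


glycerol = oil * conv * (92/885)
= 625.95 * 0.8799 * 92 / 885
= 57.2555 g

57.2555 g


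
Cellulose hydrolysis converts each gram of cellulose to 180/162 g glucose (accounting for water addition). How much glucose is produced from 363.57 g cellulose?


glucose = cellulose * 180/162
= 363.57 * 180/162
= 403.9667 g

403.9667 g


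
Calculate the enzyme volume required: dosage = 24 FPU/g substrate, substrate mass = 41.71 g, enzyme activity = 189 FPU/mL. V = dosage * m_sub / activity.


V = dosage * m_sub / activity
V = 24 * 41.71 / 189
V = 5.2965 mL

5.2965 mL


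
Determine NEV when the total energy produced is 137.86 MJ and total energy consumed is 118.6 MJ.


NEV = E_out - E_in
= 137.86 - 118.6
= 19.2600 MJ

19.2600 MJ


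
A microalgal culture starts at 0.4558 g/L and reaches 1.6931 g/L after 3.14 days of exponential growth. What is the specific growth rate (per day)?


mu = ln(X2/X1) / dt
= ln(1.6931/0.4558) / 3.14
= 0.4179 per day

0.4179 per day


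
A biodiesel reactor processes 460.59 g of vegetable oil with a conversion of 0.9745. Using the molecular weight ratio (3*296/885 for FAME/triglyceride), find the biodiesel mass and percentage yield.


m_FAME = oil * conv * (3 * 296 / 885) = oil * conv * (888/885)
= 460.59 * 0.9745 * 888 / 885
= 450.3665 g
Y = m_FAME / oil * 100 = conv * (888/885) * 100
= 0.9745 * 888 / 885 * 100
= 97.78%

450.3665 g FAME; Y = 97.78%


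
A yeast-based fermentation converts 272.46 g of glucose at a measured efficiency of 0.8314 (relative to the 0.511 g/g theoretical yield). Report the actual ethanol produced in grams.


Actual ethanol: m = 0.511 * 272.46 * 0.8314
m = 115.7534 g

115.7534 g


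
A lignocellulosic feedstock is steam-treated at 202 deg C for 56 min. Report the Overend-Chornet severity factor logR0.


logR0 = log10(t * exp((T - 100) / 14.75))
= log10(56 * exp((202 - 100) / 14.75))
= 4.7514

4.7514


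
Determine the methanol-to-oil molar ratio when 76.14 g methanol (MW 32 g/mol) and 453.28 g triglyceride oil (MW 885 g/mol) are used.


Molar ratio = n_MeOH / n_oil = (MeOH/32) / (oil/885) = (MeOH * 885) / (32 * oil)
= (76.14 * 885) / (32 * 453.28)
= 4.6456

4.6456


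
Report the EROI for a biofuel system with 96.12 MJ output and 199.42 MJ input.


EROI = E_out / E_in
= 96.12 / 199.42
= 0.4820

0.4820


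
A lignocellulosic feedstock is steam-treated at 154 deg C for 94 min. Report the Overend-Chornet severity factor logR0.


logR0 = log10(t * exp((T - 100) / 14.75))
= log10(94 * exp((154 - 100) / 14.75))
= 3.5631

3.5631


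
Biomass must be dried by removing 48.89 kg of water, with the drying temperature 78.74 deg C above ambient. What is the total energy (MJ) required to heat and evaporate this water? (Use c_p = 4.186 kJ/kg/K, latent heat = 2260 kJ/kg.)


E = m_water * (4.186 * dT + 2260) / 1000
= 48.89 * (4.186 * 78.74 + 2260) / 1000
= 126.6058 MJ

126.6058 MJ


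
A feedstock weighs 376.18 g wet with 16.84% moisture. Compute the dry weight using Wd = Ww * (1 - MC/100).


Wd = Ww * (1 - MC/100)
= 376.18 * (1 - 16.84/100)
= 312.8313 g

312.8313 g


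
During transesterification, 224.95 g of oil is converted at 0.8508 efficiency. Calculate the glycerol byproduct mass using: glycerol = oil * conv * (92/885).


glycerol = oil * conv * (92/885)
= 224.95 * 0.8508 * 92 / 885
= 19.8956 g

19.8956 g


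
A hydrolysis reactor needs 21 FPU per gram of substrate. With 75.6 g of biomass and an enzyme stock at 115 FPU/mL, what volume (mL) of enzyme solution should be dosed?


V = dosage * m_sub / activity
V = 21 * 75.6 / 115
V = 13.8052 mL

13.8052 mL


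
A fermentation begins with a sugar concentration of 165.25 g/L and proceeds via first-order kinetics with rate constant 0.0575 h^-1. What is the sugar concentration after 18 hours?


S = S0 * exp(-k * t)
S = 165.25 * exp(-0.0575 * 18)
S = 58.7012 g/L

58.7012 g/L


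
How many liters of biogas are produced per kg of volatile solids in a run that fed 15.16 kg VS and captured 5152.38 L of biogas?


Y = V / VS
= 5152.38 / 15.16
= 339.8668 L/kg VS

339.8668 L/kg VS


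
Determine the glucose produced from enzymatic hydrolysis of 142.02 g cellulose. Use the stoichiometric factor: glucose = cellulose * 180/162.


glucose = cellulose * 180/162
= 142.02 * 180/162
= 157.8000 g

157.8000 g


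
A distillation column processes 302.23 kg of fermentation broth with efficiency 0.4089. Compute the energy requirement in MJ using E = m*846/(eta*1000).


E = m * 846 / (eta * 1000)
= 302.23 * 846 / (0.4089 * 1000)
= 625.3034 MJ

625.3034 MJ


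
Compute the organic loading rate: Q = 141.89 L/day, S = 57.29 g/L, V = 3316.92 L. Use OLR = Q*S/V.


OLR = Q * S / V
= 141.89 * 57.29 / 3316.92
= 2.4507 g/L/day

2.4507 g/L/day


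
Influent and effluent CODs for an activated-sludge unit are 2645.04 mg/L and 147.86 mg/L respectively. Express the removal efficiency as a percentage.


eta = (COD_in - COD_out) / COD_in * 100
= (2645.04 - 147.86) / 2645.04 * 100
= 94.4099%

94.4099%


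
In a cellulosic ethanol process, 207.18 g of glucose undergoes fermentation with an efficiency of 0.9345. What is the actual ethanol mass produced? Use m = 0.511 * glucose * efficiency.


Actual ethanol: m = 0.511 * 207.18 * 0.9345
m = 98.9346 g

98.9346 g


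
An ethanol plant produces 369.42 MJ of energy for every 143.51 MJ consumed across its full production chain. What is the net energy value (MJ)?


NEV = E_out - E_in
= 369.42 - 143.51
= 225.9100 MJ

225.9100 MJ


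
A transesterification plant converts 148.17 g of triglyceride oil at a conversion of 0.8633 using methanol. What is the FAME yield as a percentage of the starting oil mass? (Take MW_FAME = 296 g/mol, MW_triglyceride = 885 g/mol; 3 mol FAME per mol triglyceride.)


m_FAME = oil * conv * (3 * 296 / 885) = oil * conv * (888/885)
= 148.17 * 0.8633 * 888 / 885
= 128.3488 g
Y = m_FAME / oil * 100 = conv * (888/885) * 100
= 0.8633 * 888 / 885 * 100
= 86.62%

86.62%


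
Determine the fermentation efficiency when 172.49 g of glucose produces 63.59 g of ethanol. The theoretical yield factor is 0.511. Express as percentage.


Fermentation efficiency = (actual / (0.511 * glucose)) * 100
= (63.59 / (0.511 * 172.49)) * 100
= 72.1446%

72.1446%


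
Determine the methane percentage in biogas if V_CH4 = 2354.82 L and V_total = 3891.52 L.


CH4% = V_CH4 / V_total * 100
= 2354.82 / 3891.52 * 100
= 60.5116%

60.5116%


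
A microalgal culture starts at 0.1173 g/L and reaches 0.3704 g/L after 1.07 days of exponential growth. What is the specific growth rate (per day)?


mu = ln(X2/X1) / dt
= ln(0.3704/0.1173) / 1.07
= 1.0746 per day

1.0746 per day


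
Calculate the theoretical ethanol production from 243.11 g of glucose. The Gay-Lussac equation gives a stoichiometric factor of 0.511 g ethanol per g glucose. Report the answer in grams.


Theoretical ethanol yield: m_EtOH = 0.511 * m_glucose
m_EtOH = 0.511 * 243.11 = 124.2292 g

124.2292 g


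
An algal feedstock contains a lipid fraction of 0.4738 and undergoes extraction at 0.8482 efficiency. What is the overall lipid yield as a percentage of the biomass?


Y = lipid_content * extraction_eff * 100
= 0.4738 * 0.8482 * 100
= 40.1877%

40.1877%


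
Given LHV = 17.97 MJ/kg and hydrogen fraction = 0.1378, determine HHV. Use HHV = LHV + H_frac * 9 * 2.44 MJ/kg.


HHV = LHV + H_frac * 9 * 2.44
= 17.97 + 0.1378 * 9 * 2.44
= 20.9961 MJ/kg

20.9961 MJ/kg


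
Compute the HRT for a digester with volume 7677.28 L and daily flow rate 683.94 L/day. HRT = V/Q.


HRT = V / Q
= 7677.28 / 683.94
= 11.2251 days

11.2251 days


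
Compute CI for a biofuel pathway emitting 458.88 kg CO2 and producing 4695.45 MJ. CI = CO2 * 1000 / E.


CI = CO2 * 1000 / E
= 458.88 * 1000 / 4695.45
= 97.7287 g CO2/MJ

97.7287 g CO2/MJ


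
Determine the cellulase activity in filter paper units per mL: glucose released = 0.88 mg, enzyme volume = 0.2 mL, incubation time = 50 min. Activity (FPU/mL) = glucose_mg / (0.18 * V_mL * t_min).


Activity = glucose_mg / (0.18 mg/umol * V_mL * t_min)
= 0.88 / (0.18 * 0.2 * 50)
= 0.4889 FPU/mL

0.4889 FPU/mL


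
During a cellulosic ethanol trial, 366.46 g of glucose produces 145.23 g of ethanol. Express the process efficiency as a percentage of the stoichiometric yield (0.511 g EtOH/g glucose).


Fermentation efficiency = (actual / (0.511 * glucose)) * 100
= (145.23 / (0.511 * 366.46)) * 100
= 77.5548%

77.5548%


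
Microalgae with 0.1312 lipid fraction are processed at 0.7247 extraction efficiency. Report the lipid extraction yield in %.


Y = lipid_content * extraction_eff * 100
= 0.1312 * 0.7247 * 100
= 9.5081%

9.5081%


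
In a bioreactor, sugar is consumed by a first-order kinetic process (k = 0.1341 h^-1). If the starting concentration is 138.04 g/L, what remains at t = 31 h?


S = S0 * exp(-k * t)
S = 138.04 * exp(-0.1341 * 31)
S = 2.1607 g/L

2.1607 g/L


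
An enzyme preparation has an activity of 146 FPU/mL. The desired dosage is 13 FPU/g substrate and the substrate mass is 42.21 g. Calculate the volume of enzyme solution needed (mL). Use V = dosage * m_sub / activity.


V = dosage * m_sub / activity
V = 13 * 42.21 / 146
V = 3.7584 mL

3.7584 mL


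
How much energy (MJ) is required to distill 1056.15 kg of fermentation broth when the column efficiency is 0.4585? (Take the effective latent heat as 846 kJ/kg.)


E = m * 846 / (eta * 1000)
= 1056.15 * 846 / (0.4585 * 1000)
= 1948.7522 MJ

1948.7522 MJ


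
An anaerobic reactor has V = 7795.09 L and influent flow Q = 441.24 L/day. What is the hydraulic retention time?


HRT = V / Q
= 7795.09 / 441.24
= 17.6663 days

17.6663 days


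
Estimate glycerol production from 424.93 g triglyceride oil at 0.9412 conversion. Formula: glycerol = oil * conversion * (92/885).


glycerol = oil * conv * (92/885)
= 424.93 * 0.9412 * 92 / 885
= 41.5761 g

41.5761 g


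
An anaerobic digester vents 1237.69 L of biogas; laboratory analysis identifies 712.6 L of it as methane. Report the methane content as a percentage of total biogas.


CH4% = V_CH4 / V_total * 100
= 712.6 / 1237.69 * 100
= 57.5750%

57.5750%


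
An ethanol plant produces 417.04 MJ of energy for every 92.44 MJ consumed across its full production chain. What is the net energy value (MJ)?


NEV = E_out - E_in
= 417.04 - 92.44
= 324.6000 MJ

324.6000 MJ


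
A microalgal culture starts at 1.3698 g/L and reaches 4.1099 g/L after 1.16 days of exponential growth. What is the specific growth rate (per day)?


mu = ln(X2/X1) / dt
= ln(4.1099/1.3698) / 1.16
= 0.9472 per day

0.9472 per day


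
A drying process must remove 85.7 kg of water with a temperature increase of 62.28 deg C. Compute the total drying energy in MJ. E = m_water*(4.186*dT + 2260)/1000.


E = m_water * (4.186 * dT + 2260) / 1000
= 85.7 * (4.186 * 62.28 + 2260) / 1000
= 216.0243 MJ

216.0243 MJ


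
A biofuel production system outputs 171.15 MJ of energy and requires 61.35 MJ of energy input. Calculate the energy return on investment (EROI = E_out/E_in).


EROI = E_out / E_in
= 171.15 / 61.35
= 2.7897

2.7897


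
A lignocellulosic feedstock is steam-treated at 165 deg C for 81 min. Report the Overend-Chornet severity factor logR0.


logR0 = log10(t * exp((T - 100) / 14.75))
= log10(81 * exp((165 - 100) / 14.75))
= 3.8223

3.8223


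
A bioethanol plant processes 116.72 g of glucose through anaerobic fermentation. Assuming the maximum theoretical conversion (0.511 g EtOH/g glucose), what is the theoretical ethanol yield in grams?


Theoretical ethanol yield: m_EtOH = 0.511 * m_glucose
m_EtOH = 0.511 * 116.72 = 59.6439 g

59.6439 g


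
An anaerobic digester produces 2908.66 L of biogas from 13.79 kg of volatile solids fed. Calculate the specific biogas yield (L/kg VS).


Y = V / VS
= 2908.66 / 13.79
= 210.9253 L/kg VS

210.9253 L/kg VS


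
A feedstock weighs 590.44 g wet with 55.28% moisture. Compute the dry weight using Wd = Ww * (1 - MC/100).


Wd = Ww * (1 - MC/100)
= 590.44 * (1 - 55.28/100)
= 264.0448 g

264.0448 g


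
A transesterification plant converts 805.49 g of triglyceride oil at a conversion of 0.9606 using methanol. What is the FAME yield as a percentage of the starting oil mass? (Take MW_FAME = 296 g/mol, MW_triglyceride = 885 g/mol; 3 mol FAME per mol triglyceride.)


m_FAME = oil * conv * (3 * 296 / 885) = oil * conv * (888/885)
= 805.49 * 0.9606 * 888 / 885
= 776.3766 g
Y = m_FAME / oil * 100 = conv * (888/885) * 100
= 0.9606 * 888 / 885 * 100
= 96.39%

96.39%


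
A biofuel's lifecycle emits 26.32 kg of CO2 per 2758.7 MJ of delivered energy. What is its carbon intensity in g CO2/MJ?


CI = CO2 * 1000 / E
= 26.32 * 1000 / 2758.7
= 9.5407 g CO2/MJ

9.5407 g CO2/MJ


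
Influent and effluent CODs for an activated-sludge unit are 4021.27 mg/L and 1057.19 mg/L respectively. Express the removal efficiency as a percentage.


eta = (COD_in - COD_out) / COD_in * 100
= (4021.27 - 1057.19) / 4021.27 * 100
= 73.7100%

73.7100%


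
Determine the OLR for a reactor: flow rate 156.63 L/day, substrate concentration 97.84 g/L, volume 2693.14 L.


OLR = Q * S / V
= 156.63 * 97.84 / 2693.14
= 5.6903 g/L/day

5.6903 g/L/day


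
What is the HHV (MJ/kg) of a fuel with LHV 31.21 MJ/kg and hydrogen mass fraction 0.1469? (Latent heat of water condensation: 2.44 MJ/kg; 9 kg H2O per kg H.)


HHV = LHV + H_frac * 9 * 2.44
= 31.21 + 0.1469 * 9 * 2.44
= 34.4359 MJ/kg

34.4359 MJ/kg


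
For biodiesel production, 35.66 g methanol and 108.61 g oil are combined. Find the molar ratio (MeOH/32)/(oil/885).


Molar ratio = n_MeOH / n_oil = (MeOH/32) / (oil/885) = (MeOH * 885) / (32 * oil)
= (35.66 * 885) / (32 * 108.61)
= 9.0804

9.0804


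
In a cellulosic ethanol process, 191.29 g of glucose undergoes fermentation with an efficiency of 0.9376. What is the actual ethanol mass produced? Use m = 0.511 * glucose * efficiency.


Actual ethanol: m = 0.511 * 191.29 * 0.9376
m = 91.6496 g

91.6496 g


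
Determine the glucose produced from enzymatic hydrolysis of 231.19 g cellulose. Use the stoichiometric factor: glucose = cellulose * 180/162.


glucose = cellulose * 180/162
= 231.19 * 180/162
= 256.8778 g

256.8778 g


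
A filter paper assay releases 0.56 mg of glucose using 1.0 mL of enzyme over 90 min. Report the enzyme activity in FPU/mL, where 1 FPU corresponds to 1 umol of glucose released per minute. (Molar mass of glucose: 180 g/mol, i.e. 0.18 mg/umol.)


Activity = glucose_mg / (0.18 mg/umol * V_mL * t_min)
= 0.56 / (0.18 * 1.0 * 90)
= 0.0346 FPU/mL

0.0346 FPU/mL


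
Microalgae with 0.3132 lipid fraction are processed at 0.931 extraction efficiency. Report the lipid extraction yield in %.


Y = lipid_content * extraction_eff * 100
= 0.3132 * 0.931 * 100
= 29.1589%

29.1589%


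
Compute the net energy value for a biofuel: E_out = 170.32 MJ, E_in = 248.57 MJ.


NEV = E_out - E_in
= 170.32 - 248.57
= -78.2500 MJ

-78.2500 MJ


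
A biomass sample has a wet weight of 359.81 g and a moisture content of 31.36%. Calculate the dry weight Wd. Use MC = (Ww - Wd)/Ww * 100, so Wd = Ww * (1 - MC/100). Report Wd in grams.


Wd = Ww * (1 - MC/100)
= 359.81 * (1 - 31.36/100)
= 246.9736 g

246.9736 g


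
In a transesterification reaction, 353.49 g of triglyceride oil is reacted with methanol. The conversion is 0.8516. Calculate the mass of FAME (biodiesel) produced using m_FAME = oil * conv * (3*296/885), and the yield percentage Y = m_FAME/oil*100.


m_FAME = oil * conv * (3 * 296 / 885) = oil * conv * (888/885)
= 353.49 * 0.8516 * 888 / 885
= 302.0525 g
Y = m_FAME / oil * 100 = conv * (888/885) * 100
= 0.8516 * 888 / 885 * 100
= 85.45%

302.0525 g FAME; Y = 85.45%


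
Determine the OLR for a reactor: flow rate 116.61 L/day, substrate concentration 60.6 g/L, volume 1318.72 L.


OLR = Q * S / V
= 116.61 * 60.6 / 1318.72
= 5.3587 g/L/day

5.3587 g/L/day


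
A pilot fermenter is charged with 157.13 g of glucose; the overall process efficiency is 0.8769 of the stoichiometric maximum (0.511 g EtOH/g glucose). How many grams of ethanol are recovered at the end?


Actual ethanol: m = 0.511 * 157.13 * 0.8769
m = 70.4093 g

70.4093 g


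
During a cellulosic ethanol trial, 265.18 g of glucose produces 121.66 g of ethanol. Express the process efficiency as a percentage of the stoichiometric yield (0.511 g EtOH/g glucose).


Fermentation efficiency = (actual / (0.511 * glucose)) * 100
= (121.66 / (0.511 * 265.18)) * 100
= 89.7814%

89.7814%


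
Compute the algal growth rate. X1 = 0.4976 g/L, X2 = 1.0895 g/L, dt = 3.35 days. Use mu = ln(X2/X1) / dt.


mu = ln(X2/X1) / dt
= ln(1.0895/0.4976) / 3.35
= 0.2339 per day

0.2339 per day


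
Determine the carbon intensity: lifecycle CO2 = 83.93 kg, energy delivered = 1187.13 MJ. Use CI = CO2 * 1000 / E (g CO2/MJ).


CI = CO2 * 1000 / E
= 83.93 * 1000 / 1187.13
= 70.6999 g CO2/MJ

70.6999 g CO2/MJ


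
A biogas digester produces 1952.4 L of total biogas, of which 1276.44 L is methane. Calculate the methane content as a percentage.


CH4% = V_CH4 / V_total * 100
= 1276.44 / 1952.4 * 100
= 65.3780%

65.3780%


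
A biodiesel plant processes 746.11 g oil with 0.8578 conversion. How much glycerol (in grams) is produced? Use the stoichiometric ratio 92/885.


glycerol = oil * conv * (92/885)
= 746.11 * 0.8578 * 92 / 885
= 66.5324 g

66.5324 g


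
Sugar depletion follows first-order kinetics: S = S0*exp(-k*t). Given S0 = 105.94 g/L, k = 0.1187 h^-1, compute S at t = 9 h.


S = S0 * exp(-k * t)
S = 105.94 * exp(-0.1187 * 9)
S = 36.4002 g/L

36.4002 g/L


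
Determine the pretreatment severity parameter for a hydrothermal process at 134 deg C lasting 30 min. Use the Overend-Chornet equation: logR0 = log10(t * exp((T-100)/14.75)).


logR0 = log10(t * exp((T - 100) / 14.75))
= log10(30 * exp((134 - 100) / 14.75))
= 2.4782

2.4782


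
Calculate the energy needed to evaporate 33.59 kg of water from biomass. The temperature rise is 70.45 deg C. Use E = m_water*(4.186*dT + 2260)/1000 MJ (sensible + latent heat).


E = m_water * (4.186 * dT + 2260) / 1000
= 33.59 * (4.186 * 70.45 + 2260) / 1000
= 85.8192 MJ

85.8192 MJ


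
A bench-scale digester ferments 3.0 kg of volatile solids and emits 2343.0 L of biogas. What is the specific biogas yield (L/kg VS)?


Y = V / VS
= 2343.0 / 3.0
= 781.0000 L/kg VS

781.0000 L/kg VS


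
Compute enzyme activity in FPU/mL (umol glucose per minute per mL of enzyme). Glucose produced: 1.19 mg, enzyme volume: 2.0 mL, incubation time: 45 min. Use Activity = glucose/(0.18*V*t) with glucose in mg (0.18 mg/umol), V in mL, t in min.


Activity = glucose_mg / (0.18 mg/umol * V_mL * t_min)
= 1.19 / (0.18 * 2.0 * 45)
= 0.0735 FPU/mL

0.0735 FPU/mL


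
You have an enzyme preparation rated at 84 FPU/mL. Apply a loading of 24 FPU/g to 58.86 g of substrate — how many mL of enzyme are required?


V = dosage * m_sub / activity
V = 24 * 58.86 / 84
V = 16.8171 mL

16.8171 mL


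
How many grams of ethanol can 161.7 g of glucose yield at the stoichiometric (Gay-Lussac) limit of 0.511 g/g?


Theoretical ethanol yield: m_EtOH = 0.511 * m_glucose
m_EtOH = 0.511 * 161.7 = 82.6287 g

82.6287 g


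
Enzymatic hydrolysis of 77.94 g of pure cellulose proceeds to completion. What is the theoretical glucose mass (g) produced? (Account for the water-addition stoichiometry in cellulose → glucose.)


glucose = cellulose * 180/162
= 77.94 * 180/162
= 86.6000 g

86.6000 g


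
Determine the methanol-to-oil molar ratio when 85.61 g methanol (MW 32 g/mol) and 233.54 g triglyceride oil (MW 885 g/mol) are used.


Molar ratio = n_MeOH / n_oil = (MeOH/32) / (oil/885) = (MeOH * 885) / (32 * oil)
= (85.61 * 885) / (32 * 233.54)
= 10.1381

10.1381


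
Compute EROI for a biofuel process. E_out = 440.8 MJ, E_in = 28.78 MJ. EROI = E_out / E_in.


EROI = E_out / E_in
= 440.8 / 28.78
= 15.3162

15.3162


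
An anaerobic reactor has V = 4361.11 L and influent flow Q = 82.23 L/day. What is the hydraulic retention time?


HRT = V / Q
= 4361.11 / 82.23
= 53.0355 days

53.0355 days


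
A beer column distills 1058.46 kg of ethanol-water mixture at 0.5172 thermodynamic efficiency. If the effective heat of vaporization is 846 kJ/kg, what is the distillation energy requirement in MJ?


E = m * 846 / (eta * 1000)
= 1058.46 * 846 / (0.5172 * 1000)
= 1731.3557 MJ

1731.3557 MJ


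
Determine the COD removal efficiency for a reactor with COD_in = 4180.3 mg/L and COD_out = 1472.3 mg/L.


eta = (COD_in - COD_out) / COD_in * 100
= (4180.3 - 1472.3) / 4180.3 * 100
= 64.7800%

64.7800%


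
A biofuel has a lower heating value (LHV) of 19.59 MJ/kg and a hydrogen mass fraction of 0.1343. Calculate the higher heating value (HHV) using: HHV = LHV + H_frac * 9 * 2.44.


HHV = LHV + H_frac * 9 * 2.44
= 19.59 + 0.1343 * 9 * 2.44
= 22.5392 MJ/kg

22.5392 MJ/kg


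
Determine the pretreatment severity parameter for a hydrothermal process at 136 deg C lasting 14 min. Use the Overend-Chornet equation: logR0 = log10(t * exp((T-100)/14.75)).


logR0 = log10(t * exp((T - 100) / 14.75))
= log10(14 * exp((136 - 100) / 14.75))
= 2.2061

2.2061


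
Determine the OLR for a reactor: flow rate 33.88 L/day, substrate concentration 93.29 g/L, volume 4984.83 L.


OLR = Q * S / V
= 33.88 * 93.29 / 4984.83
= 0.6341 g/L/day

0.6341 g/L/day


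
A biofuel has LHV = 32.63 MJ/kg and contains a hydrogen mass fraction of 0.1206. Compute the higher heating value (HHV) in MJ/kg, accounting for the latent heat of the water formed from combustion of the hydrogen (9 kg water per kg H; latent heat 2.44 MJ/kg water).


HHV = LHV + H_frac * 9 * 2.44
= 32.63 + 0.1206 * 9 * 2.44
= 35.2784 MJ/kg

35.2784 MJ/kg


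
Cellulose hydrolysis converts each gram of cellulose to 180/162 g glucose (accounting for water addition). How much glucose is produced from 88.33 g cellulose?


glucose = cellulose * 180/162
= 88.33 * 180/162
= 98.1444 g

98.1444 g


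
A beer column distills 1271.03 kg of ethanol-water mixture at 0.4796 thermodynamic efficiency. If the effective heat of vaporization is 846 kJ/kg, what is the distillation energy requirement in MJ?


E = m * 846 / (eta * 1000)
= 1271.03 * 846 / (0.4796 * 1000)
= 2242.0588 MJ

2242.0588 MJ


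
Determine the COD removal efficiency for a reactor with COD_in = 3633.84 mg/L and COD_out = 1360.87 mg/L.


eta = (COD_in - COD_out) / COD_in * 100
= (3633.84 - 1360.87) / 3633.84 * 100
= 62.5501%

62.5501%


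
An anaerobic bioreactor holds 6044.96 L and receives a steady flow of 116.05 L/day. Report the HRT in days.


HRT = V / Q
= 6044.96 / 116.05
= 52.0893 days

52.0893 days


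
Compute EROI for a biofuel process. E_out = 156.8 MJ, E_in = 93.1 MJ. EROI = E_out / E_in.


EROI = E_out / E_in
= 156.8 / 93.1
= 1.6842

1.6842


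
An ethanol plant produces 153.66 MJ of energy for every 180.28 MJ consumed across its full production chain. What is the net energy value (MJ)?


NEV = E_out - E_in
= 153.66 - 180.28
= -26.6200 MJ

-26.6200 MJ


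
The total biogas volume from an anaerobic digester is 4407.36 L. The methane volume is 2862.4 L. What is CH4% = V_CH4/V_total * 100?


CH4% = V_CH4 / V_total * 100
= 2862.4 / 4407.36 * 100
= 64.9459%

64.9459%


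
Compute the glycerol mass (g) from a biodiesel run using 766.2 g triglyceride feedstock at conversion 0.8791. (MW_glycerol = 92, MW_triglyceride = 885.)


glycerol = oil * conv * (92/885)
= 766.2 * 0.8791 * 92 / 885
= 70.0205 g

70.0205 g


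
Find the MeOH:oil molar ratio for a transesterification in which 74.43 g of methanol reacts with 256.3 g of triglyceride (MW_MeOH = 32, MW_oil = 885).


Molar ratio = n_MeOH / n_oil = (MeOH/32) / (oil/885) = (MeOH * 885) / (32 * oil)
= (74.43 * 885) / (32 * 256.3)
= 8.0314

8.0314


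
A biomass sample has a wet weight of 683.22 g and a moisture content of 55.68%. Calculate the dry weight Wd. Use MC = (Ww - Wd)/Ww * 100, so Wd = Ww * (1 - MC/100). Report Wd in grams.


Wd = Ww * (1 - MC/100)
= 683.22 * (1 - 55.68/100)
= 302.8031 g

302.8031 g


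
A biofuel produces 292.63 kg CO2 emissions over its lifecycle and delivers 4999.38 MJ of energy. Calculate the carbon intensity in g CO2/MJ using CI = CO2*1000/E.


CI = CO2 * 1000 / E
= 292.63 * 1000 / 4999.38
= 58.5333 g CO2/MJ

58.5333 g CO2/MJ


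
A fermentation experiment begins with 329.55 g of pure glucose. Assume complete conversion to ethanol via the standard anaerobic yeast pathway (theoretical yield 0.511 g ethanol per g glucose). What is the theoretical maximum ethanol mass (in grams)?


Theoretical ethanol yield: m_EtOH = 0.511 * m_glucose
m_EtOH = 0.511 * 329.55 = 168.4001 g

168.4001 g


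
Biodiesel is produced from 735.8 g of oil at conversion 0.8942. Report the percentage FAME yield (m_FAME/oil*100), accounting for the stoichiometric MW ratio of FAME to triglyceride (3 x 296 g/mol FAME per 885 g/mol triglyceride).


m_FAME = oil * conv * (3 * 296 / 885) = oil * conv * (888/885)
= 735.8 * 0.8942 * 888 / 885
= 660.1827 g
Y = m_FAME / oil * 100 = conv * (888/885) * 100
= 0.8942 * 888 / 885 * 100
= 89.72%

89.72%


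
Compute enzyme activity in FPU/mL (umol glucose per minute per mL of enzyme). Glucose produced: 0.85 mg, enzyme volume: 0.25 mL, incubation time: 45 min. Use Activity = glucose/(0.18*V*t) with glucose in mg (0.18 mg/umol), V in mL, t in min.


Activity = glucose_mg / (0.18 mg/umol * V_mL * t_min)
= 0.85 / (0.18 * 0.25 * 45)
= 0.4198 FPU/mL

0.4198 FPU/mL


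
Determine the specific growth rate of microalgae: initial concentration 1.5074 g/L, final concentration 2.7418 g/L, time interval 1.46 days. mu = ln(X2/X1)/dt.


mu = ln(X2/X1) / dt
= ln(2.7418/1.5074) / 1.46
= 0.4097 per day

0.4097 per day


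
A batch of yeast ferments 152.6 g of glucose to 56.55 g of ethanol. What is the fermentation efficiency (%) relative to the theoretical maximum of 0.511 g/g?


Fermentation efficiency = (actual / (0.511 * glucose)) * 100
= (56.55 / (0.511 * 152.6)) * 100
= 72.5199%

72.5199%


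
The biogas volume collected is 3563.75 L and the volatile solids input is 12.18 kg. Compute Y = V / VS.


Y = V / VS
= 3563.75 / 12.18
= 292.5903 L/kg VS

292.5903 L/kg VS


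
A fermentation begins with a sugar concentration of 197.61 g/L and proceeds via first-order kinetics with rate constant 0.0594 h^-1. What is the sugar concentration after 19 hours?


S = S0 * exp(-k * t)
S = 197.61 * exp(-0.0594 * 19)
S = 63.9240 g/L

63.9240 g/L


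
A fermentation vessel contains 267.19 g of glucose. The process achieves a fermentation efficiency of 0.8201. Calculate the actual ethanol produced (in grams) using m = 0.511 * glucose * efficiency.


Actual ethanol: m = 0.511 * 267.19 * 0.8201
m = 111.9716 g

111.9716 g


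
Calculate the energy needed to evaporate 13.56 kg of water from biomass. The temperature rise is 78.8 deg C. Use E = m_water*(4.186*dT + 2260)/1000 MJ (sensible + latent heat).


E = m_water * (4.186 * dT + 2260) / 1000
= 13.56 * (4.186 * 78.8 + 2260) / 1000
= 35.1185 MJ

35.1185 MJ


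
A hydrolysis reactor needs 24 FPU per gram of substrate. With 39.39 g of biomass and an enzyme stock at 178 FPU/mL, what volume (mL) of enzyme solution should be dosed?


V = dosage * m_sub / activity
V = 24 * 39.39 / 178
V = 5.3110 mL

5.3110 mL


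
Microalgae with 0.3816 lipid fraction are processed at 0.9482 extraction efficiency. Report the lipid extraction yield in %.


Y = lipid_content * extraction_eff * 100
= 0.3816 * 0.9482 * 100
= 36.1833%

36.1833%


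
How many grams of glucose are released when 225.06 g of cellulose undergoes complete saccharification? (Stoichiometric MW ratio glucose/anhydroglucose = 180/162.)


glucose = cellulose * 180/162
= 225.06 * 180/162
= 250.0667 g

250.0667 g


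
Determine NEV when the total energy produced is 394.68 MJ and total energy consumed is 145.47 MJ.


NEV = E_out - E_in
= 394.68 - 145.47
= 249.2100 MJ

249.2100 MJ


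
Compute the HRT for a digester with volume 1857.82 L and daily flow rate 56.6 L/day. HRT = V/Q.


HRT = V / Q
= 1857.82 / 56.6
= 32.8237 days

32.8237 days


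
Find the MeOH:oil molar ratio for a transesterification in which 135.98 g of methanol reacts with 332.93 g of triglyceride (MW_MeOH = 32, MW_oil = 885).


Molar ratio = n_MeOH / n_oil = (MeOH/32) / (oil/885) = (MeOH * 885) / (32 * oil)
= (135.98 * 885) / (32 * 332.93)
= 11.2958

11.2958


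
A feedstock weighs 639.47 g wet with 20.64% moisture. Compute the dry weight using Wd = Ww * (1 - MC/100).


Wd = Ww * (1 - MC/100)
= 639.47 * (1 - 20.64/100)
= 507.4834 g

507.4834 g


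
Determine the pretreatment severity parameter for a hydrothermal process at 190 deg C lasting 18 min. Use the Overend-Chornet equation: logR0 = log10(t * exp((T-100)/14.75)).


logR0 = log10(t * exp((T - 100) / 14.75))
= log10(18 * exp((190 - 100) / 14.75))
= 3.9052

3.9052
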